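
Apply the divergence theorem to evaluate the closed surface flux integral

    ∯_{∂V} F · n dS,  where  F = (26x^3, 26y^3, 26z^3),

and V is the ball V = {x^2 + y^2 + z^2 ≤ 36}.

By the divergence theorem,

    ∯_{∂V} F · n dS = ∭_V (∇ · F) dV.

Compute the divergence:
    ∇ · F = ∂F_x/∂x + ∂F_y/∂y + ∂F_z/∂z = 78x^2 + 78y^2 + 78z^2.

In spherical coordinates, x = ρ sin(φ) cos(θ), y = ρ sin(φ) sin(θ), z = ρ cos(φ), dV = ρ^2 sin(φ) dρ dφ dθ, with 0 ≤ ρ ≤ 6, 0 ≤ φ ≤ π, 0 ≤ θ ≤ 2π.

The integrand, after substitution and multiplying by the volume element, becomes (78ρ^2) · ρ^2 sin(φ), so

    ∭_V (∇·F) dV = ∫_0^{2π} ∫_0^{π} ∫_0^{6} (78ρ^2) · ρ^2 sin(φ) dρ dφ dθ.

Inner (ρ from 0 to 6): 606528sin(φ)/5.
Middle (φ from 0 to π): 1213056/5.
Outer (θ from 0 to 2π): 2426112π/5.

Therefore ∯_{∂V} F · n dS = 2426112π/5.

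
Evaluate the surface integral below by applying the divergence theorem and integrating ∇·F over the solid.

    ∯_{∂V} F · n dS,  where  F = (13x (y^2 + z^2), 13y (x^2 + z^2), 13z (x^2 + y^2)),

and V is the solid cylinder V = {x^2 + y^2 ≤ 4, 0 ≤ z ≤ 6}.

By the divergence theorem,

    ∯_{∂V} F · n dS = ∭_V (∇ · F) dV.

Compute the divergence:
    ∇ · F = ∂F_x/∂x + ∂F_y/∂y + ∂F_z/∂z = 13y^2 + 13z^2 + 13x^2 + 13z^2 + 13x^2 + 13y^2 = 26x^2 + 26y^2 + 26z^2.

In cylindrical coordinates, x = r cos(θ), y = r sin(θ), z = z, dV = r dr dθ dz, with 0 ≤ r ≤ 2, 0 ≤ θ ≤ 2π, 0 ≤ z ≤ 6.

The integrand, after substitution and multiplying by the volume element, becomes (26r^2 + 26z^2) · r, so

    ∭_V (∇·F) dV = ∫_0^{2π} ∫_0^{2} ∫_0^{6} (26r^2 + 26z^2) · r dz dr dθ.

Inner (z from 0 to 6): 156r (r^2 + 12).
Middle (r from 0 to 2): 4368.
Outer (θ from 0 to 2π): 8736π.

Therefore ∯_{∂V} F · n dS = 8736π.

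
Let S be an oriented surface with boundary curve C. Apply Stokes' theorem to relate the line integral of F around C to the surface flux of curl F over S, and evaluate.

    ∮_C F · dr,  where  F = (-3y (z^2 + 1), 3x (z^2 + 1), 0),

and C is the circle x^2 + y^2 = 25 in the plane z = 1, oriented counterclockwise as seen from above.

Let S be the flat disk x^2 + y^2 ≤ 25 in the plane z = 1, with upward unit normal n̂ = ẑ. By Stokes' theorem,

    ∮_C F · dr = ∬_S (∇ × F) · n̂ dS = ∬_D (curl F)_z dA,

where D is the disk x^2 + y^2 ≤ 25.

Compute the curl of F = (-3y (z^2 + 1), 3x (z^2 + 1), 0):
    (∇ × F)_x = ∂F_z/∂y - ∂F_y/∂z = -6x z,
    (∇ × F)_y = ∂F_x/∂z - ∂F_z/∂x = -6y z,
    (∇ × F)_z = ∂F_y/∂x - ∂F_x/∂y = 6z^2 + 6.

On z = 1, (curl F)_z = 12.

Convert to polar (x = r cos θ, y = r sin θ, dA = r dr dθ); the integrand becomes 12, so

    ∬_D (curl F)_z dA = ∫_0^{2π} ∫_0^{5} (12) · r dr dθ.

Inner (r from 0 to 5): 150.
Outer (θ from 0 to 2π): 300π.

Therefore ∮_C F · dr = 300π.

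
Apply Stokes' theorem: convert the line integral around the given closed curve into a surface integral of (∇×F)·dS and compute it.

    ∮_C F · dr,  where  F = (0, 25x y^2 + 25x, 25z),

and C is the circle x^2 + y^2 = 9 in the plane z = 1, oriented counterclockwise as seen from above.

Let S be the flat disk x^2 + y^2 ≤ 9 in the plane z = 1, with upward unit normal n̂ = ẑ. By Stokes' theorem,

    ∮_C F · dr = ∬_S (∇ × F) · n̂ dS = ∬_D (curl F)_z dA,

where D is the disk x^2 + y^2 ≤ 9.

Compute the curl of F = (0, 25x y^2 + 25x, 25z):
    (∇ × F)_x = ∂F_z/∂y - ∂F_y/∂z = 0,
    (∇ × F)_y = ∂F_x/∂z - ∂F_z/∂x = 0,
    (∇ × F)_z = ∂F_y/∂x - ∂F_x/∂y = 25y^2 + 25.

On z = 1, (curl F)_z = 25y^2 + 25.

Convert to polar (x = r cos θ, y = r sin θ, dA = r dr dθ); the integrand becomes 25r^2sin(θ)^2 + 25, so

    ∬_D (curl F)_z dA = ∫_0^{2π} ∫_0^{3} (25r^2sin(θ)^2 + 25) · r dr dθ.

Inner (r from 0 to 3): 2025sin(θ)^2/4 + 225/2.
Outer (θ from 0 to 2π): 2925π/4.

Therefore ∮_C F · dr = 2925π/4.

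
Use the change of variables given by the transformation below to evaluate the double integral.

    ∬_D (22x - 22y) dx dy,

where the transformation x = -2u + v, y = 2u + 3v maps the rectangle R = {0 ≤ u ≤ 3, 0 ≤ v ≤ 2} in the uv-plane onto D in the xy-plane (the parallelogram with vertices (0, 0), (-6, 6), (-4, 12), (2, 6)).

Compute the Jacobian determinant of (x, y) with respect to (u, v):

    ∂(x,y)/∂(u,v) = | -2  1 | = (-2)(3) - (1)(2) = -8.
                   | 2  3 |

Its absolute value is |J| = 8 (the area scaling factor).

Substituting x = -2u + v, y = 2u + 3v into the integrand,

    22x - 22y → -88u - 44v,

so the integral becomes

    ∬_R (-88u - 44v) · |J| du dv = ∫_0^3 ∫_0^2 (-704u - 352v) dv du.

Inner (v): -1408u - 704.
Outer (u): -8448.

Therefore ∬_D (22x - 22y) dx dy = -8448.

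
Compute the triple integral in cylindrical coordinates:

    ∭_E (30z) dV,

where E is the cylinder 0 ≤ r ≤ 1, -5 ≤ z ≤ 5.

In cylindrical coordinates, x = r cos(θ), y = r sin(θ), z = z, and dV = r dr dθ dz.

The integrand becomes 30z, so

    ∭_E (30z) dV = ∫_{0}^{2π} ∫_{0}^{1} ∫_{-5}^{5} (30z) · r dz dr dθ.

Inner (z): 0.
Middle (r from 0 to 1): 0.
Outer (θ): 0.

Therefore the triple integral equals 0.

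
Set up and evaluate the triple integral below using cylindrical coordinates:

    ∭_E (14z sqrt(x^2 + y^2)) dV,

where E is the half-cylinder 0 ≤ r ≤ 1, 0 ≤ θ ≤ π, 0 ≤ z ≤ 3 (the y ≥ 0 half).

In cylindrical coordinates, x = r cos(θ), y = r sin(θ), z = z, and dV = r dr dθ dz.

The integrand becomes 14r z, so

    ∭_E (14z sqrt(x^2 + y^2)) dV = ∫_{0}^{π} ∫_{0}^{1} ∫_{0}^{3} (14r z) · r dz dr dθ.

Inner (z): 63r^2.
Middle (r from 0 to 1): 21.
Outer (θ): 21π.

Therefore the triple integral equals 21π.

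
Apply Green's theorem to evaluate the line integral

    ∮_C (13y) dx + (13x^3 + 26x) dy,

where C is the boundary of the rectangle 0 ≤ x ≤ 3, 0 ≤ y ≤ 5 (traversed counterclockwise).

Green's theorem converts the closed line integral into a double integral over the enclosed region D:

    ∮_C P dx + Q dy = ∬_D (∂Q/∂x - ∂P/∂y) dA.

Here P = 13y, Q = 13x^3 + 26x, so

    ∂Q/∂x = 39x^2 + 26,    ∂P/∂y = 13,
    ∂Q/∂x - ∂P/∂y = 39x^2 + 13.

D is the region 0 ≤ x ≤ 3, 0 ≤ y ≤ 5. Evaluating the double integral:

    ∬_D (39x^2 + 13) dA = ∫_0^{3} ∫_0^{5} (39x^2 + 13) dy dx.

Inner (y from 0 to 5): 195x^2 + 65.
Outer (x from 0 to 3): 1950.

Therefore ∮_C P dx + Q dy = 1950.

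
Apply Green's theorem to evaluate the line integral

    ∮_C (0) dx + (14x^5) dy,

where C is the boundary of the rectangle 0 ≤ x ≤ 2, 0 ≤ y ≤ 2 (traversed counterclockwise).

Green's theorem converts the closed line integral into a double integral over the enclosed region D:

    ∮_C P dx + Q dy = ∬_D (∂Q/∂x - ∂P/∂y) dA.

Here P = 0, Q = 14x^5, so

    ∂Q/∂x = 70x^4,    ∂P/∂y = 0,
    ∂Q/∂x - ∂P/∂y = 70x^4.

D is the region 0 ≤ x ≤ 2, 0 ≤ y ≤ 2. Evaluating the double integral:

    ∬_D (70x^4) dA = ∫_0^{2} ∫_0^{2} (70x^4) dy dx.

Inner (y from 0 to 2): 140x^4.
Outer (x from 0 to 2): 896.

Therefore ∮_C P dx + Q dy = 896.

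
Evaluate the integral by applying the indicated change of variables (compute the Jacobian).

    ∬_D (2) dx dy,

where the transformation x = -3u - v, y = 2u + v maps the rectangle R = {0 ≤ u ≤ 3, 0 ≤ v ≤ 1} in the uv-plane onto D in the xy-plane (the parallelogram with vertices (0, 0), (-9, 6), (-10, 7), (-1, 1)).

Compute the Jacobian determinant of (x, y) with respect to (u, v):

    ∂(x,y)/∂(u,v) = | -3  -1 | = (-3)(1) - (-1)(2) = -1.
                   | 2  1 |

Its absolute value is |J| = 1 (the area scaling factor).

Substituting x = -3u - v, y = 2u + v into the integrand,

    2 → 2,

so the integral becomes

    ∬_R (2) · |J| du dv = ∫_0^3 ∫_0^1 (2) dv du.

Inner (v): 2.
Outer (u): 6.

Therefore ∬_D (2) dx dy = 6.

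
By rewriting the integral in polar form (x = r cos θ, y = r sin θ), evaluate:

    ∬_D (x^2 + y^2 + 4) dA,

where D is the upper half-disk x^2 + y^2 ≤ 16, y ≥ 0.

The region D is 0 ≤ r ≤ 4, 0 ≤ θ ≤ π in polar coordinates, where x = r cos(θ), y = r sin(θ), and dA = r dr dθ.

Under the substitution, the integrand becomes r^2 + 4, so

    ∬_D (x^2 + y^2 + 4) dA = ∫_{0}^{π} ∫_{0}^{4} (r^2 + 4) · r dr dθ.

Inner integral (in r): ∫_{0}^{4} (r^2 + 4) · r dr = 96.

Outer integral (in θ): ∫_{0}^{π} (96) dθ = 96π.

Therefore ∬_D (x^2 + y^2 + 4) dA = 96π.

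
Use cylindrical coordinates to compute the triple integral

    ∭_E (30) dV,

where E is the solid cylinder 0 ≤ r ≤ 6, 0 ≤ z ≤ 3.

In cylindrical coordinates, x = r cos(θ), y = r sin(θ), z = z, and dV = r dr dθ dz.

The integrand becomes 30, so

    ∭_E (30) dV = ∫_{0}^{2π} ∫_{0}^{6} ∫_{0}^{3} (30) · r dz dr dθ.

Inner (z): 90r.
Middle (r from 0 to 6): 1620.
Outer (θ): 3240π.

Therefore the triple integral equals 3240π.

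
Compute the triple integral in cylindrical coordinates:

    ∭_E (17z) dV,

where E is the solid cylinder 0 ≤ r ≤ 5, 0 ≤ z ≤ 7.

In cylindrical coordinates, x = r cos(θ), y = r sin(θ), z = z, and dV = r dr dθ dz.

The integrand becomes 17z, so

    ∭_E (17z) dV = ∫_{0}^{2π} ∫_{0}^{5} ∫_{0}^{7} (17z) · r dz dr dθ.

Inner (z): 833r/2.
Middle (r from 0 to 5): 20825/4.
Outer (θ): 20825π/2.

Therefore the triple integral equals 20825π/2.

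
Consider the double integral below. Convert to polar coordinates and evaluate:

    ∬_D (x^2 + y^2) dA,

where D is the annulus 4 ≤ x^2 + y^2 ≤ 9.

The region D is 2 ≤ r ≤ 3, 0 ≤ θ ≤ 2π in polar coordinates, where x = r cos(θ), y = r sin(θ), and dA = r dr dθ.

Under the substitution, the integrand becomes r^2, so

    ∬_D (x^2 + y^2) dA = ∫_{0}^{2π} ∫_{2}^{3} (r^2) · r dr dθ.

Inner integral (in r): ∫_{2}^{3} (r^2) · r dr = 65/4.

Outer integral (in θ): ∫_{0}^{2π} (65/4) dθ = 65π/2.

Therefore ∬_D (x^2 + y^2) dA = 65π/2.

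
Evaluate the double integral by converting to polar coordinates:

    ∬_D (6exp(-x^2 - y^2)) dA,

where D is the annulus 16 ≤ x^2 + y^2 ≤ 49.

The region D is 4 ≤ r ≤ 7, 0 ≤ θ ≤ 2π in polar coordinates, where x = r cos(θ), y = r sin(θ), and dA = r dr dθ.

Under the substitution, the integrand becomes 6exp(-r^2), so

    ∬_D (6exp(-x^2 - y^2)) dA = ∫_{0}^{2π} ∫_{4}^{7} (6exp(-r^2)) · r dr dθ.

Inner integral (in r): ∫_{4}^{7} (6exp(-r^2)) · r dr = -(3 - 3exp(33))exp(-49).

Outer integral (in θ): ∫_{0}^{2π} (-(3 - 3exp(33))exp(-49)) dθ = -6π (1 - exp(33))exp(-49).

Therefore ∬_D (6exp(-x^2 - y^2)) dA = -6π (1 - exp(33))exp(-49).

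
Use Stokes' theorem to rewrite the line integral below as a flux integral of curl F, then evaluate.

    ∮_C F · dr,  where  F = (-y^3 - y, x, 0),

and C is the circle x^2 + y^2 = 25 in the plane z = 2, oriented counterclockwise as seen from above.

Let S be the flat disk x^2 + y^2 ≤ 25 in the plane z = 2, with upward unit normal n̂ = ẑ. By Stokes' theorem,

    ∮_C F · dr = ∬_S (∇ × F) · n̂ dS = ∬_D (curl F)_z dA,

where D is the disk x^2 + y^2 ≤ 25.

Compute the curl of F = (-y^3 - y, x, 0):
    (∇ × F)_x = ∂F_z/∂y - ∂F_y/∂z = 0,
    (∇ × F)_y = ∂F_x/∂z - ∂F_z/∂x = 0,
    (∇ × F)_z = ∂F_y/∂x - ∂F_x/∂y = 3y^2 + 2.

On z = 2, (curl F)_z = 3y^2 + 2.

Convert to polar (x = r cos θ, y = r sin θ, dA = r dr dθ); the integrand becomes 3r^2sin(θ)^2 + 2, so

    ∬_D (curl F)_z dA = ∫_0^{2π} ∫_0^{5} (3r^2sin(θ)^2 + 2) · r dr dθ.

Inner (r from 0 to 5): 1875sin(θ)^2/4 + 25.
Outer (θ from 0 to 2π): 2075π/4.

Therefore ∮_C F · dr = 2075π/4.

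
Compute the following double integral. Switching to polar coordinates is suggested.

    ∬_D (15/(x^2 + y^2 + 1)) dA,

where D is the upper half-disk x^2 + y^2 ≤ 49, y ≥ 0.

The region D is 0 ≤ r ≤ 7, 0 ≤ θ ≤ π in polar coordinates, where x = r cos(θ), y = r sin(θ), and dA = r dr dθ.

Under the substitution, the integrand becomes 15/(r^2 + 1), so

    ∬_D (15/(x^2 + y^2 + 1)) dA = ∫_{0}^{π} ∫_{0}^{7} (15/(r^2 + 1)) · r dr dθ.

Inner integral (in r): ∫_{0}^{7} (15/(r^2 + 1)) · r dr = 15log(50)/2.

Outer integral (in θ): ∫_{0}^{π} (15log(50)/2) dθ = 15π log(50)/2.

Therefore ∬_D (15/(x^2 + y^2 + 1)) dA = 15π log(50)/2.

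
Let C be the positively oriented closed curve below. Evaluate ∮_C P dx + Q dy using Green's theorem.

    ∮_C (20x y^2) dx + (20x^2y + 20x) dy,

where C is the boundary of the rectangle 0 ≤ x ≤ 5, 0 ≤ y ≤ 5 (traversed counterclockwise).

Green's theorem converts the closed line integral into a double integral over the enclosed region D:

    ∮_C P dx + Q dy = ∬_D (∂Q/∂x - ∂P/∂y) dA.

Here P = 20x y^2, Q = 20x^2y + 20x, so

    ∂Q/∂x = 40x y + 20,    ∂P/∂y = 40x y,
    ∂Q/∂x - ∂P/∂y = 20.

D is the region 0 ≤ x ≤ 5, 0 ≤ y ≤ 5. Evaluating the double integral:

    ∬_D (20) dA = ∫_0^{5} ∫_0^{5} (20) dy dx.

Inner (y from 0 to 5): 100.
Outer (x from 0 to 5): 500.

Therefore ∮_C P dx + Q dy = 500.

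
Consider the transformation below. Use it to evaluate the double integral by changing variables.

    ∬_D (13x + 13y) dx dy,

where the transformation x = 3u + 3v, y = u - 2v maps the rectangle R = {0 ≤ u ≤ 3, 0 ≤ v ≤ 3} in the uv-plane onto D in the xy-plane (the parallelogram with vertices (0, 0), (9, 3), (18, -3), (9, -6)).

Compute the Jacobian determinant of (x, y) with respect to (u, v):

    ∂(x,y)/∂(u,v) = | 3  3 | = (3)(-2) - (3)(1) = -9.
                   | 1  -2 |

Its absolute value is |J| = 9 (the area scaling factor).

Substituting x = 3u + 3v, y = u - 2v into the integrand,

    13x + 13y → 52u + 13v,

so the integral becomes

    ∬_R (52u + 13v) · |J| du dv = ∫_0^3 ∫_0^3 (468u + 117v) dv du.

Inner (v): 1404u + 1053/2.
Outer (u): 15795/2.

Therefore ∬_D (13x + 13y) dx dy = 15795/2.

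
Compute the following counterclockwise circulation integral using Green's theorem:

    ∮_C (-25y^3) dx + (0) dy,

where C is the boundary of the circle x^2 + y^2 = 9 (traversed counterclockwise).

Green's theorem converts the closed line integral into a double integral over the enclosed region D:

    ∮_C P dx + Q dy = ∬_D (∂Q/∂x - ∂P/∂y) dA.

Here P = -25y^3, Q = 0, so

    ∂Q/∂x = 0,    ∂P/∂y = -75y^2,
    ∂Q/∂x - ∂P/∂y = 75y^2.

D is the region x^2 + y^2 ≤ 9. Evaluating the double integral:

In polar coordinates (x = r cos θ, y = r sin θ, dA = r dr dθ) the integrand becomes 75r^2sin(θ)^2, so

    ∬_D (75y^2) dA = ∫_0^{2π} ∫_0^{3} (75r^2sin(θ)^2) · r dr dθ.

Inner (r from 0 to 3): 6075sin(θ)^2/4.
Outer (θ from 0 to 2π): 6075π/4.

Therefore ∮_C P dx + Q dy = 6075π/4.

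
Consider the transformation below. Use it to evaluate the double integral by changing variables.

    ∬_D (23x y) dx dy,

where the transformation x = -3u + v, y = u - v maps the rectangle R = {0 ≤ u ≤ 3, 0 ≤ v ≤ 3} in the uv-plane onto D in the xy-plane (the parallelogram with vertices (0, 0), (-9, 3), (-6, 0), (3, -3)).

Compute the Jacobian determinant of (x, y) with respect to (u, v):

    ∂(x,y)/∂(u,v) = | -3  1 | = (-3)(-1) - (1)(1) = 2.
                   | 1  -1 |

Its absolute value is |J| = 2 (the area scaling factor).

Substituting x = -3u + v, y = u - v into the integrand,

    23x y → -69u^2 + 92u v - 23v^2,

so the integral becomes

    ∬_R (-69u^2 + 92u v - 23v^2) · |J| du dv = ∫_0^3 ∫_0^3 (-138u^2 + 184u v - 46v^2) dv du.

Inner (v): -414u^2 + 828u - 414.
Outer (u): -1242.

Therefore ∬_D (23x y) dx dy = -1242.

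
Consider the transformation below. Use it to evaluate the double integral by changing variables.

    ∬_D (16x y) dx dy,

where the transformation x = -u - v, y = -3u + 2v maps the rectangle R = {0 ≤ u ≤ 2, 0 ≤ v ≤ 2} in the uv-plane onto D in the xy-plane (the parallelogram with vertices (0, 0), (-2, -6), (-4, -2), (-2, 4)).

Compute the Jacobian determinant of (x, y) with respect to (u, v):

    ∂(x,y)/∂(u,v) = | -1  -1 | = (-1)(2) - (-1)(-3) = -5.
                   | -3  2 |

Its absolute value is |J| = 5 (the area scaling factor).

Substituting x = -u - v, y = -3u + 2v into the integrand,

    16x y → 48u^2 + 16u v - 32v^2,

so the integral becomes

    ∬_R (48u^2 + 16u v - 32v^2) · |J| du dv = ∫_0^2 ∫_0^2 (240u^2 + 80u v - 160v^2) dv du.

Inner (v): 480u^2 + 160u - 1280/3.
Outer (u): 2240/3.

Therefore ∬_D (16x y) dx dy = 2240/3.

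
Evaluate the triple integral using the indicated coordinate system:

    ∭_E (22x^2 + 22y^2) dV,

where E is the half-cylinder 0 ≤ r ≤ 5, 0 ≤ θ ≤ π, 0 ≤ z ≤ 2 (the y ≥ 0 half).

In cylindrical coordinates, x = r cos(θ), y = r sin(θ), z = z, and dV = r dr dθ dz.

The integrand becomes 22r^2, so

    ∭_E (22x^2 + 22y^2) dV = ∫_{0}^{π} ∫_{0}^{5} ∫_{0}^{2} (22r^2) · r dz dr dθ.

Inner (z): 44r^3.
Middle (r from 0 to 5): 6875.
Outer (θ): 6875π.

Therefore the triple integral equals 6875π.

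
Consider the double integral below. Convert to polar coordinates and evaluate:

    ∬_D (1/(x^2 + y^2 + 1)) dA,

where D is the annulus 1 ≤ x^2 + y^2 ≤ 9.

The region D is 1 ≤ r ≤ 3, 0 ≤ θ ≤ 2π in polar coordinates, where x = r cos(θ), y = r sin(θ), and dA = r dr dθ.

Under the substitution, the integrand becomes 1/(r^2 + 1), so

    ∬_D (1/(x^2 + y^2 + 1)) dA = ∫_{0}^{2π} ∫_{1}^{3} (1/(r^2 + 1)) · r dr dθ.

Inner integral (in r): ∫_{1}^{3} (1/(r^2 + 1)) · r dr = log(5)/2.

Outer integral (in θ): ∫_{0}^{2π} (log(5)/2) dθ = π log(5).

Therefore ∬_D (1/(x^2 + y^2 + 1)) dA = π log(5).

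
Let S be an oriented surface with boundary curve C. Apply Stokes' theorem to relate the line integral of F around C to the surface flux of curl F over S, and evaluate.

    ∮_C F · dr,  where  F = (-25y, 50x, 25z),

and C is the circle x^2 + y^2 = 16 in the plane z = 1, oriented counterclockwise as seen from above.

Let S be the flat disk x^2 + y^2 ≤ 16 in the plane z = 1, with upward unit normal n̂ = ẑ. By Stokes' theorem,

    ∮_C F · dr = ∬_S (∇ × F) · n̂ dS = ∬_D (curl F)_z dA,

where D is the disk x^2 + y^2 ≤ 16.

Compute the curl of F = (-25y, 50x, 25z):
    (∇ × F)_x = ∂F_z/∂y - ∂F_y/∂z = 0,
    (∇ × F)_y = ∂F_x/∂z - ∂F_z/∂x = 0,
    (∇ × F)_z = ∂F_y/∂x - ∂F_x/∂y = 75.

On z = 1, (curl F)_z = 75.

Convert to polar (x = r cos θ, y = r sin θ, dA = r dr dθ); the integrand becomes 75, so

    ∬_D (curl F)_z dA = ∫_0^{2π} ∫_0^{4} (75) · r dr dθ.

Inner (r from 0 to 4): 600.
Outer (θ from 0 to 2π): 1200π.

Therefore ∮_C F · dr = 1200π.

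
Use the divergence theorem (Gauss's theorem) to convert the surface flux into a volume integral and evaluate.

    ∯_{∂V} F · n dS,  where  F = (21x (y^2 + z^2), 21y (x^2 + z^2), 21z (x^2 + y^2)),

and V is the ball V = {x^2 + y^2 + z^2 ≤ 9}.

By the divergence theorem,

    ∯_{∂V} F · n dS = ∭_V (∇ · F) dV.

Compute the divergence:
    ∇ · F = ∂F_x/∂x + ∂F_y/∂y + ∂F_z/∂z = 21y^2 + 21z^2 + 21x^2 + 21z^2 + 21x^2 + 21y^2 = 42x^2 + 42y^2 + 42z^2.

In spherical coordinates, x = ρ sin(φ) cos(θ), y = ρ sin(φ) sin(θ), z = ρ cos(φ), dV = ρ^2 sin(φ) dρ dφ dθ, with 0 ≤ ρ ≤ 3, 0 ≤ φ ≤ π, 0 ≤ θ ≤ 2π.

The integrand, after substitution and multiplying by the volume element, becomes (42ρ^2) · ρ^2 sin(φ), so

    ∭_V (∇·F) dV = ∫_0^{2π} ∫_0^{π} ∫_0^{3} (42ρ^2) · ρ^2 sin(φ) dρ dφ dθ.

Inner (ρ from 0 to 3): 10206sin(φ)/5.
Middle (φ from 0 to π): 20412/5.
Outer (θ from 0 to 2π): 40824π/5.

Therefore ∯_{∂V} F · n dS = 40824π/5.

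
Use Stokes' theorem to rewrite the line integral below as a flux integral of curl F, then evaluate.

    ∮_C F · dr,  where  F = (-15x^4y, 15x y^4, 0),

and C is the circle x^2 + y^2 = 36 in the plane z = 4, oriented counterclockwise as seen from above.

Let S be the flat disk x^2 + y^2 ≤ 36 in the plane z = 4, with upward unit normal n̂ = ẑ. By Stokes' theorem,

    ∮_C F · dr = ∬_S (∇ × F) · n̂ dS = ∬_D (curl F)_z dA,

where D is the disk x^2 + y^2 ≤ 36.

Compute the curl of F = (-15x^4y, 15x y^4, 0):
    (∇ × F)_x = ∂F_z/∂y - ∂F_y/∂z = 0,
    (∇ × F)_y = ∂F_x/∂z - ∂F_z/∂x = 0,
    (∇ × F)_z = ∂F_y/∂x - ∂F_x/∂y = 15x^4 + 15y^4.

On z = 4, (curl F)_z = 15x^4 + 15y^4.

Convert to polar (x = r cos θ, y = r sin θ, dA = r dr dθ); the integrand becomes 15r^4(sin(θ)^4 + cos(θ)^4), so

    ∬_D (curl F)_z dA = ∫_0^{2π} ∫_0^{6} (15r^4(sin(θ)^4 + cos(θ)^4)) · r dr dθ.

Inner (r from 0 to 6): 116640sin(θ)^4 + 116640cos(θ)^4.
Outer (θ from 0 to 2π): 174960π.

Therefore ∮_C F · dr = 174960π.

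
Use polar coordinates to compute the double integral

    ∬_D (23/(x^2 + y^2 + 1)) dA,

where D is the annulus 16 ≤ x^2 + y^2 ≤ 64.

The region D is 4 ≤ r ≤ 8, 0 ≤ θ ≤ 2π in polar coordinates, where x = r cos(θ), y = r sin(θ), and dA = r dr dθ.

Under the substitution, the integrand becomes 23/(r^2 + 1), so

    ∬_D (23/(x^2 + y^2 + 1)) dA = ∫_{0}^{2π} ∫_{4}^{8} (23/(r^2 + 1)) · r dr dθ.

Inner integral (in r): ∫_{4}^{8} (23/(r^2 + 1)) · r dr = log(87507831740087890625sqrt(1105)/582622237229761).

Outer integral (in θ): ∫_{0}^{2π} (log(87507831740087890625sqrt(1105)/582622237229761)) dθ = log((87507831740087890625sqrt(1105)/582622237229761)^(2π)).

Therefore ∬_D (23/(x^2 + y^2 + 1)) dA = log((87507831740087890625sqrt(1105)/582622237229761)^(2π)).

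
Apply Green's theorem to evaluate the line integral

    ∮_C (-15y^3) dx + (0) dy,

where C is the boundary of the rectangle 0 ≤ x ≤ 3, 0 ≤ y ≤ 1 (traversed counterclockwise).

Green's theorem converts the closed line integral into a double integral over the enclosed region D:

    ∮_C P dx + Q dy = ∬_D (∂Q/∂x - ∂P/∂y) dA.

Here P = -15y^3, Q = 0, so

    ∂Q/∂x = 0,    ∂P/∂y = -45y^2,
    ∂Q/∂x - ∂P/∂y = 45y^2.

D is the region 0 ≤ x ≤ 3, 0 ≤ y ≤ 1. Evaluating the double integral:

    ∬_D (45y^2) dA = ∫_0^{3} ∫_0^{1} (45y^2) dy dx.

Inner (y from 0 to 1): 15.
Outer (x from 0 to 3): 45.

Therefore ∮_C P dx + Q dy = 45.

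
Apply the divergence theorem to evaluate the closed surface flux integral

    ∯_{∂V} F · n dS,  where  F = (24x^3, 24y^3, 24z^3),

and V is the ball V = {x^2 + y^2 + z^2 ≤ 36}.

By the divergence theorem,

    ∯_{∂V} F · n dS = ∭_V (∇ · F) dV.

Compute the divergence:
    ∇ · F = ∂F_x/∂x + ∂F_y/∂y + ∂F_z/∂z = 72x^2 + 72y^2 + 72z^2.

In spherical coordinates, x = ρ sin(φ) cos(θ), y = ρ sin(φ) sin(θ), z = ρ cos(φ), dV = ρ^2 sin(φ) dρ dφ dθ, with 0 ≤ ρ ≤ 6, 0 ≤ φ ≤ π, 0 ≤ θ ≤ 2π.

The integrand, after substitution and multiplying by the volume element, becomes (72ρ^2) · ρ^2 sin(φ), so

    ∭_V (∇·F) dV = ∫_0^{2π} ∫_0^{π} ∫_0^{6} (72ρ^2) · ρ^2 sin(φ) dρ dφ dθ.

Inner (ρ from 0 to 6): 559872sin(φ)/5.
Middle (φ from 0 to π): 1119744/5.
Outer (θ from 0 to 2π): 2239488π/5.

Therefore ∯_{∂V} F · n dS = 2239488π/5.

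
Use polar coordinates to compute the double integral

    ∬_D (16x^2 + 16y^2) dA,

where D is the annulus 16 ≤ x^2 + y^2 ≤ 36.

The region D is 4 ≤ r ≤ 6, 0 ≤ θ ≤ 2π in polar coordinates, where x = r cos(θ), y = r sin(θ), and dA = r dr dθ.

Under the substitution, the integrand becomes 16r^2, so

    ∬_D (16x^2 + 16y^2) dA = ∫_{0}^{2π} ∫_{4}^{6} (16r^2) · r dr dθ.

Inner integral (in r): ∫_{4}^{6} (16r^2) · r dr = 4160.

Outer integral (in θ): ∫_{0}^{2π} (4160) dθ = 8320π.

Therefore ∬_D (16x^2 + 16y^2) dA = 8320π.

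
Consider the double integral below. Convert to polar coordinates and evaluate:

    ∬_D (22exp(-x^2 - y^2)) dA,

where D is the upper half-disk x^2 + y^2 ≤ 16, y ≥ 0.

The region D is 0 ≤ r ≤ 4, 0 ≤ θ ≤ π in polar coordinates, where x = r cos(θ), y = r sin(θ), and dA = r dr dθ.

Under the substitution, the integrand becomes 22exp(-r^2), so

    ∬_D (22exp(-x^2 - y^2)) dA = ∫_{0}^{π} ∫_{0}^{4} (22exp(-r^2)) · r dr dθ.

Inner integral (in r): ∫_{0}^{4} (22exp(-r^2)) · r dr = 11 - 11exp(-16).

Outer integral (in θ): ∫_{0}^{π} (11 - 11exp(-16)) dθ = -11π exp(-16) + 11π.

Therefore ∬_D (22exp(-x^2 - y^2)) dA = -11π exp(-16) + 11π.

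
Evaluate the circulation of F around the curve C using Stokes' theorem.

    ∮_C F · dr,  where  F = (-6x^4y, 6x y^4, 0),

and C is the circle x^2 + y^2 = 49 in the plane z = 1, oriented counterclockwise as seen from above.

Let S be the flat disk x^2 + y^2 ≤ 49 in the plane z = 1, with upward unit normal n̂ = ẑ. By Stokes' theorem,

    ∮_C F · dr = ∬_S (∇ × F) · n̂ dS = ∬_D (curl F)_z dA,

where D is the disk x^2 + y^2 ≤ 49.

Compute the curl of F = (-6x^4y, 6x y^4, 0):
    (∇ × F)_x = ∂F_z/∂y - ∂F_y/∂z = 0,
    (∇ × F)_y = ∂F_x/∂z - ∂F_z/∂x = 0,
    (∇ × F)_z = ∂F_y/∂x - ∂F_x/∂y = 6x^4 + 6y^4.

On z = 1, (curl F)_z = 6x^4 + 6y^4.

Convert to polar (x = r cos θ, y = r sin θ, dA = r dr dθ); the integrand becomes 6r^4(sin(θ)^4 + cos(θ)^4), so

    ∬_D (curl F)_z dA = ∫_0^{2π} ∫_0^{7} (6r^4(sin(θ)^4 + cos(θ)^4)) · r dr dθ.

Inner (r from 0 to 7): 117649sin(θ)^4 + 117649cos(θ)^4.
Outer (θ from 0 to 2π): 352947π/2.

Therefore ∮_C F · dr = 352947π/2.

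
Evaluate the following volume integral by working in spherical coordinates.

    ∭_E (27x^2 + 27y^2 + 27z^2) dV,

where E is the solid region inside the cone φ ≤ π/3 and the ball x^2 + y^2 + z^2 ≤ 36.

In spherical coordinates, x = ρ sin(φ) cos(θ), y = ρ sin(φ) sin(θ), z = ρ cos(φ), and dV = ρ^2 sin(φ) dρ dφ dθ.

The integrand becomes 27ρ^2, so

    ∭_E (27x^2 + 27y^2 + 27z^2) dV = ∫_{0}^{2π} ∫_{0}^{π/3} ∫_{0}^{6} (27ρ^2) · ρ^2 sin(φ) dρ dφ dθ.

Inner (ρ): 209952sin(φ)/5.
Middle (φ): 104976/5.
Outer (θ): 209952π/5.

Therefore the triple integral equals 209952π/5.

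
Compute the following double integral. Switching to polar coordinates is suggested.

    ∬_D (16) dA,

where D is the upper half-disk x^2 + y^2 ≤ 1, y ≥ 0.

The region D is 0 ≤ r ≤ 1, 0 ≤ θ ≤ π in polar coordinates, where x = r cos(θ), y = r sin(θ), and dA = r dr dθ.

Under the substitution, the integrand becomes 16, so

    ∬_D (16) dA = ∫_{0}^{π} ∫_{0}^{1} (16) · r dr dθ.

Inner integral (in r): ∫_{0}^{1} (16) · r dr = 8.

Outer integral (in θ): ∫_{0}^{π} (8) dθ = 8π.

Therefore ∬_D (16) dA = 8π.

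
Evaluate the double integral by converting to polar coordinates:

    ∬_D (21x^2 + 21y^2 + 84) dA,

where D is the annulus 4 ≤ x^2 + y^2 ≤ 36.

The region D is 2 ≤ r ≤ 6, 0 ≤ θ ≤ 2π in polar coordinates, where x = r cos(θ), y = r sin(θ), and dA = r dr dθ.

Under the substitution, the integrand becomes 21r^2 + 84, so

    ∬_D (21x^2 + 21y^2 + 84) dA = ∫_{0}^{2π} ∫_{2}^{6} (21r^2 + 84) · r dr dθ.

Inner integral (in r): ∫_{2}^{6} (21r^2 + 84) · r dr = 8064.

Outer integral (in θ): ∫_{0}^{2π} (8064) dθ = 16128π.

Therefore ∬_D (21x^2 + 21y^2 + 84) dA = 16128π.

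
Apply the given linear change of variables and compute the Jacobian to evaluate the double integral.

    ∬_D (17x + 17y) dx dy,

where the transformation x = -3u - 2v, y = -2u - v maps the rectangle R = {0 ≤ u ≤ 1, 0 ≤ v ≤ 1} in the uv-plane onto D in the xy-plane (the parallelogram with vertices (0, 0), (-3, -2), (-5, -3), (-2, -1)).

Compute the Jacobian determinant of (x, y) with respect to (u, v):

    ∂(x,y)/∂(u,v) = | -3  -2 | = (-3)(-1) - (-2)(-2) = -1.
                   | -2  -1 |

Its absolute value is |J| = 1 (the area scaling factor).

Substituting x = -3u - 2v, y = -2u - v into the integrand,

    17x + 17y → -85u - 51v,

so the integral becomes

    ∬_R (-85u - 51v) · |J| du dv = ∫_0^1 ∫_0^1 (-85u - 51v) dv du.

Inner (v): -85u - 51/2.
Outer (u): -68.

Therefore ∬_D (17x + 17y) dx dy = -68.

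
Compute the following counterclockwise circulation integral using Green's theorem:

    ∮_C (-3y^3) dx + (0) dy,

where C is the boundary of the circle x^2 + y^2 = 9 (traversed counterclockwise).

Green's theorem converts the closed line integral into a double integral over the enclosed region D:

    ∮_C P dx + Q dy = ∬_D (∂Q/∂x - ∂P/∂y) dA.

Here P = -3y^3, Q = 0, so

    ∂Q/∂x = 0,    ∂P/∂y = -9y^2,
    ∂Q/∂x - ∂P/∂y = 9y^2.

D is the region x^2 + y^2 ≤ 9. Evaluating the double integral:

In polar coordinates (x = r cos θ, y = r sin θ, dA = r dr dθ) the integrand becomes 9r^2sin(θ)^2, so

    ∬_D (9y^2) dA = ∫_0^{2π} ∫_0^{3} (9r^2sin(θ)^2) · r dr dθ.

Inner (r from 0 to 3): 729sin(θ)^2/4.
Outer (θ from 0 to 2π): 729π/4.

Therefore ∮_C P dx + Q dy = 729π/4.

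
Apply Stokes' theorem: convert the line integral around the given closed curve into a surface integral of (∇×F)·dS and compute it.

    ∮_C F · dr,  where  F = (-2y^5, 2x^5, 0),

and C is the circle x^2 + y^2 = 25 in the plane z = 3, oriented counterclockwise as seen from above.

Let S be the flat disk x^2 + y^2 ≤ 25 in the plane z = 3, with upward unit normal n̂ = ẑ. By Stokes' theorem,

    ∮_C F · dr = ∬_S (∇ × F) · n̂ dS = ∬_D (curl F)_z dA,

where D is the disk x^2 + y^2 ≤ 25.

Compute the curl of F = (-2y^5, 2x^5, 0):
    (∇ × F)_x = ∂F_z/∂y - ∂F_y/∂z = 0,
    (∇ × F)_y = ∂F_x/∂z - ∂F_z/∂x = 0,
    (∇ × F)_z = ∂F_y/∂x - ∂F_x/∂y = 10x^4 + 10y^4.

On z = 3, (curl F)_z = 10x^4 + 10y^4.

Convert to polar (x = r cos θ, y = r sin θ, dA = r dr dθ); the integrand becomes 10r^4(sin(θ)^4 + cos(θ)^4), so

    ∬_D (curl F)_z dA = ∫_0^{2π} ∫_0^{5} (10r^4(sin(θ)^4 + cos(θ)^4)) · r dr dθ.

Inner (r from 0 to 5): 78125sin(θ)^4/3 + 78125cos(θ)^4/3.
Outer (θ from 0 to 2π): 78125π/2.

Therefore ∮_C F · dr = 78125π/2.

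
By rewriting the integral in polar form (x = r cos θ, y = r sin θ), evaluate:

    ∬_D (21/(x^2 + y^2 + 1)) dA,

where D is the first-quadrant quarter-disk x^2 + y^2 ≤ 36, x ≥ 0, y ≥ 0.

The region D is 0 ≤ r ≤ 6, 0 ≤ θ ≤ π/2 in polar coordinates, where x = r cos(θ), y = r sin(θ), and dA = r dr dθ.

Under the substitution, the integrand becomes 21/(r^2 + 1), so

    ∬_D (21/(x^2 + y^2 + 1)) dA = ∫_{0}^{π/2} ∫_{0}^{6} (21/(r^2 + 1)) · r dr dθ.

Inner integral (in r): ∫_{0}^{6} (21/(r^2 + 1)) · r dr = 21log(37)/2.

Outer integral (in θ): ∫_{0}^{π/2} (21log(37)/2) dθ = 21π log(37)/4.

Therefore ∬_D (21/(x^2 + y^2 + 1)) dA = 21π log(37)/4.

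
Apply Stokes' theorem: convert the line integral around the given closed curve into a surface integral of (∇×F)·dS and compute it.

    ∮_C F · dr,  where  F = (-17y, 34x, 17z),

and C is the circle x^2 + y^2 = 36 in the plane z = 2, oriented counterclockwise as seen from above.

Let S be the flat disk x^2 + y^2 ≤ 36 in the plane z = 2, with upward unit normal n̂ = ẑ. By Stokes' theorem,

    ∮_C F · dr = ∬_S (∇ × F) · n̂ dS = ∬_D (curl F)_z dA,

where D is the disk x^2 + y^2 ≤ 36.

Compute the curl of F = (-17y, 34x, 17z):
    (∇ × F)_x = ∂F_z/∂y - ∂F_y/∂z = 0,
    (∇ × F)_y = ∂F_x/∂z - ∂F_z/∂x = 0,
    (∇ × F)_z = ∂F_y/∂x - ∂F_x/∂y = 51.

On z = 2, (curl F)_z = 51.

Convert to polar (x = r cos θ, y = r sin θ, dA = r dr dθ); the integrand becomes 51, so

    ∬_D (curl F)_z dA = ∫_0^{2π} ∫_0^{6} (51) · r dr dθ.

Inner (r from 0 to 6): 918.
Outer (θ from 0 to 2π): 1836π.

Therefore ∮_C F · dr = 1836π.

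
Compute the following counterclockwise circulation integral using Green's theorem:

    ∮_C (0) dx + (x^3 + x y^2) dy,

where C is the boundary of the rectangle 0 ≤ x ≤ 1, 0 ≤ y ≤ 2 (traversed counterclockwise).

Green's theorem converts the closed line integral into a double integral over the enclosed region D:

    ∮_C P dx + Q dy = ∬_D (∂Q/∂x - ∂P/∂y) dA.

Here P = 0, Q = x^3 + x y^2, so

    ∂Q/∂x = 3x^2 + y^2,    ∂P/∂y = 0,
    ∂Q/∂x - ∂P/∂y = 3x^2 + y^2.

D is the region 0 ≤ x ≤ 1, 0 ≤ y ≤ 2. Evaluating the double integral:

    ∬_D (3x^2 + y^2) dA = ∫_0^{1} ∫_0^{2} (3x^2 + y^2) dy dx.

Inner (y from 0 to 2): 6x^2 + 8/3.
Outer (x from 0 to 1): 14/3.

Therefore ∮_C P dx + Q dy = 14/3.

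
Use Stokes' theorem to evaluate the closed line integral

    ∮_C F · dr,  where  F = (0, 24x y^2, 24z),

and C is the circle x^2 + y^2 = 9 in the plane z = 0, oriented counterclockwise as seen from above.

Let S be the flat disk x^2 + y^2 ≤ 9 in the plane z = 0, with upward unit normal n̂ = ẑ. By Stokes' theorem,

    ∮_C F · dr = ∬_S (∇ × F) · n̂ dS = ∬_D (curl F)_z dA,

where D is the disk x^2 + y^2 ≤ 9.

Compute the curl of F = (0, 24x y^2, 24z):
    (∇ × F)_x = ∂F_z/∂y - ∂F_y/∂z = 0,
    (∇ × F)_y = ∂F_x/∂z - ∂F_z/∂x = 0,
    (∇ × F)_z = ∂F_y/∂x - ∂F_x/∂y = 24y^2.

On z = 0, (curl F)_z = 24y^2.

Convert to polar (x = r cos θ, y = r sin θ, dA = r dr dθ); the integrand becomes 24r^2sin(θ)^2, so

    ∬_D (curl F)_z dA = ∫_0^{2π} ∫_0^{3} (24r^2sin(θ)^2) · r dr dθ.

Inner (r from 0 to 3): 486sin(θ)^2.
Outer (θ from 0 to 2π): 486π.

Therefore ∮_C F · dr = 486π.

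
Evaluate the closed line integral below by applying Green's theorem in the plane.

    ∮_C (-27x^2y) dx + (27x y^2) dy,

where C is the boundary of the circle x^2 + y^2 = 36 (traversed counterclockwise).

Green's theorem converts the closed line integral into a double integral over the enclosed region D:

    ∮_C P dx + Q dy = ∬_D (∂Q/∂x - ∂P/∂y) dA.

Here P = -27x^2y, Q = 27x y^2, so

    ∂Q/∂x = 27y^2,    ∂P/∂y = -27x^2,
    ∂Q/∂x - ∂P/∂y = 27x^2 + 27y^2.

D is the region x^2 + y^2 ≤ 36. Evaluating the double integral:

In polar coordinates (x = r cos θ, y = r sin θ, dA = r dr dθ) the integrand becomes 27r^2, so

    ∬_D (27x^2 + 27y^2) dA = ∫_0^{2π} ∫_0^{6} (27r^2) · r dr dθ.

Inner (r from 0 to 6): 8748.
Outer (θ from 0 to 2π): 17496π.

Therefore ∮_C P dx + Q dy = 17496π.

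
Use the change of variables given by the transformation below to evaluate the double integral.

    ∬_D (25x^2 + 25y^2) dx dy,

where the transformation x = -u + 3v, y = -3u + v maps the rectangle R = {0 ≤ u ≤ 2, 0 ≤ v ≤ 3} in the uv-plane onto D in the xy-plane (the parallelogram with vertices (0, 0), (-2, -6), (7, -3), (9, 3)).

Compute the Jacobian determinant of (x, y) with respect to (u, v):

    ∂(x,y)/∂(u,v) = | -1  3 | = (-1)(1) - (3)(-3) = 8.
                   | -3  1 |

Its absolute value is |J| = 8 (the area scaling factor).

Substituting x = -u + 3v, y = -3u + v into the integrand,

    25x^2 + 25y^2 → 250u^2 - 300u v + 250v^2,

so the integral becomes

    ∬_R (250u^2 - 300u v + 250v^2) · |J| du dv = ∫_0^2 ∫_0^3 (2000u^2 - 2400u v + 2000v^2) dv du.

Inner (v): 6000u^2 - 10800u + 18000.
Outer (u): 30400.

Therefore ∬_D (25x^2 + 25y^2) dx dy = 30400.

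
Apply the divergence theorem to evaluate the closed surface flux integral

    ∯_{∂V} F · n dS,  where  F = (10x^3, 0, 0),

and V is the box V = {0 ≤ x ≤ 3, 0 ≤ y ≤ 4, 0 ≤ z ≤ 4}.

By the divergence theorem,

    ∯_{∂V} F · n dS = ∭_V (∇ · F) dV.

Compute the divergence:
    ∇ · F = ∂F_x/∂x + ∂F_y/∂y + ∂F_z/∂z = 30x^2 + 0 + 0 = 30x^2.

V is a rectangular box, so dV = dx dy dz with 0 ≤ x ≤ 3, 0 ≤ y ≤ 4, 0 ≤ z ≤ 4.

Integrate (30x^2) over V as an iterated integral:

    ∭_V (∇·F) dV = ∫_0^{3} ∫_0^{4} ∫_0^{4} (30x^2) dz dy dx.

Inner (z from 0 to 4): 120x^2.
Middle (y from 0 to 4): 480x^2.
Outer (x from 0 to 3): 4320.

Therefore ∯_{∂V} F · n dS = 4320.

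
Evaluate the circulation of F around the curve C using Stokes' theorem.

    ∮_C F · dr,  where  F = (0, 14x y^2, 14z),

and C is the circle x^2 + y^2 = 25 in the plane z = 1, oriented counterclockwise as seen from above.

Let S be the flat disk x^2 + y^2 ≤ 25 in the plane z = 1, with upward unit normal n̂ = ẑ. By Stokes' theorem,

    ∮_C F · dr = ∬_S (∇ × F) · n̂ dS = ∬_D (curl F)_z dA,

where D is the disk x^2 + y^2 ≤ 25.

Compute the curl of F = (0, 14x y^2, 14z):
    (∇ × F)_x = ∂F_z/∂y - ∂F_y/∂z = 0,
    (∇ × F)_y = ∂F_x/∂z - ∂F_z/∂x = 0,
    (∇ × F)_z = ∂F_y/∂x - ∂F_x/∂y = 14y^2.

On z = 1, (curl F)_z = 14y^2.

Convert to polar (x = r cos θ, y = r sin θ, dA = r dr dθ); the integrand becomes 14r^2sin(θ)^2, so

    ∬_D (curl F)_z dA = ∫_0^{2π} ∫_0^{5} (14r^2sin(θ)^2) · r dr dθ.

Inner (r from 0 to 5): 4375sin(θ)^2/2.
Outer (θ from 0 to 2π): 4375π/2.

Therefore ∮_C F · dr = 4375π/2.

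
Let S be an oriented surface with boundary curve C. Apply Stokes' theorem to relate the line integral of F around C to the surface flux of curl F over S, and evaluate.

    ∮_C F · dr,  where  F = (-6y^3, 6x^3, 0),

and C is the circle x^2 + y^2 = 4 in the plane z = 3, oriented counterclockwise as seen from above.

Let S be the flat disk x^2 + y^2 ≤ 4 in the plane z = 3, with upward unit normal n̂ = ẑ. By Stokes' theorem,

    ∮_C F · dr = ∬_S (∇ × F) · n̂ dS = ∬_D (curl F)_z dA,

where D is the disk x^2 + y^2 ≤ 4.

Compute the curl of F = (-6y^3, 6x^3, 0):
    (∇ × F)_x = ∂F_z/∂y - ∂F_y/∂z = 0,
    (∇ × F)_y = ∂F_x/∂z - ∂F_z/∂x = 0,
    (∇ × F)_z = ∂F_y/∂x - ∂F_x/∂y = 18x^2 + 18y^2.

On z = 3, (curl F)_z = 18x^2 + 18y^2.

Convert to polar (x = r cos θ, y = r sin θ, dA = r dr dθ); the integrand becomes 18r^2, so

    ∬_D (curl F)_z dA = ∫_0^{2π} ∫_0^{2} (18r^2) · r dr dθ.

Inner (r from 0 to 2): 72.
Outer (θ from 0 to 2π): 144π.

Therefore ∮_C F · dr = 144π.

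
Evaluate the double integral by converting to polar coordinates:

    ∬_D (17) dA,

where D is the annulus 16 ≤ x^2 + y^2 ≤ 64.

The region D is 4 ≤ r ≤ 8, 0 ≤ θ ≤ 2π in polar coordinates, where x = r cos(θ), y = r sin(θ), and dA = r dr dθ.

Under the substitution, the integrand becomes 17, so

    ∬_D (17) dA = ∫_{0}^{2π} ∫_{4}^{8} (17) · r dr dθ.

Inner integral (in r): ∫_{4}^{8} (17) · r dr = 408.

Outer integral (in θ): ∫_{0}^{2π} (408) dθ = 816π.

Therefore ∬_D (17) dA = 816π.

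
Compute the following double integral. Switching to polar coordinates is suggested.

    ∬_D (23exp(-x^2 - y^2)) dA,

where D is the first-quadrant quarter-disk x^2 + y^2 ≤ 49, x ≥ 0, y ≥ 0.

The region D is 0 ≤ r ≤ 7, 0 ≤ θ ≤ π/2 in polar coordinates, where x = r cos(θ), y = r sin(θ), and dA = r dr dθ.

Under the substitution, the integrand becomes 23exp(-r^2), so

    ∬_D (23exp(-x^2 - y^2)) dA = ∫_{0}^{π/2} ∫_{0}^{7} (23exp(-r^2)) · r dr dθ.

Inner integral (in r): ∫_{0}^{7} (23exp(-r^2)) · r dr = 23/2 - 23exp(-49)/2.

Outer integral (in θ): ∫_{0}^{π/2} (23/2 - 23exp(-49)/2) dθ = -23π (1 - exp(49))exp(-49)/4.

Therefore ∬_D (23exp(-x^2 - y^2)) dA = -23π (1 - exp(49))exp(-49)/4.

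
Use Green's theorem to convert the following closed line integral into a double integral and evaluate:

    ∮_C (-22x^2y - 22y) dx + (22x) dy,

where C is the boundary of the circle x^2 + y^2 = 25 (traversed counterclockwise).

Green's theorem converts the closed line integral into a double integral over the enclosed region D:

    ∮_C P dx + Q dy = ∬_D (∂Q/∂x - ∂P/∂y) dA.

Here P = -22x^2y - 22y, Q = 22x, so

    ∂Q/∂x = 22,    ∂P/∂y = -22x^2 - 22,
    ∂Q/∂x - ∂P/∂y = 22x^2 + 44.

D is the region x^2 + y^2 ≤ 25. Evaluating the double integral:

In polar coordinates (x = r cos θ, y = r sin θ, dA = r dr dθ) the integrand becomes 22r^2cos(θ)^2 + 44, so

    ∬_D (22x^2 + 44) dA = ∫_0^{2π} ∫_0^{5} (22r^2cos(θ)^2 + 44) · r dr dθ.

Inner (r from 0 to 5): 6875cos(θ)^2/2 + 550.
Outer (θ from 0 to 2π): 9075π/2.

Therefore ∮_C P dx + Q dy = 9075π/2.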